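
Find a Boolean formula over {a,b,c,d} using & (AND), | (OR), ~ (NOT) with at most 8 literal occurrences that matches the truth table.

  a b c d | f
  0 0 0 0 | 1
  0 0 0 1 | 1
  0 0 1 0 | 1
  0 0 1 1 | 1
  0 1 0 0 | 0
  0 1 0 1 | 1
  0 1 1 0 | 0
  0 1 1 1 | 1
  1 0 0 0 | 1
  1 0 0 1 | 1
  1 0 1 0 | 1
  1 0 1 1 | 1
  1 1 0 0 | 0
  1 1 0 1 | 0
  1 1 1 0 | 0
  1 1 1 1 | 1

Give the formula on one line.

(~b | ((~d | (~a | c)) & d))

  ~b = 1111000011110000
  ~d = 1010101010101010
  ~a = 1111111100000000
  (~a | c) = 1111111100110011
  (~d | (~a | c)) = 1111111110111011
  ((~d | (~a | c)) & d) = 0101010100010001
  (~b | ((~d | (~a | c)) & d)) = 1111010111110001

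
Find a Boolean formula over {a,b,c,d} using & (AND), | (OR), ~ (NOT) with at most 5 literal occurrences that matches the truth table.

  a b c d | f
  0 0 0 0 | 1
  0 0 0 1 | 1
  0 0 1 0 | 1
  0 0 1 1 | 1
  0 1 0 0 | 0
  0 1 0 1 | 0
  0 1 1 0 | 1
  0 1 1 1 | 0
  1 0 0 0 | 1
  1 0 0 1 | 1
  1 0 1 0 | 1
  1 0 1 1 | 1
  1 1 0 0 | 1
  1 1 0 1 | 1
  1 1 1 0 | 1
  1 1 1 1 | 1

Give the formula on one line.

(((~d & c) | ~b) | a)

  ~d = 1010101010101010
  (~d & c) = 0010001000100010
  ~b = 1111000011110000
  ((~d & c) | ~b) = 1111001011110010
  (((~d & c) | ~b) | a) = 1111001011111111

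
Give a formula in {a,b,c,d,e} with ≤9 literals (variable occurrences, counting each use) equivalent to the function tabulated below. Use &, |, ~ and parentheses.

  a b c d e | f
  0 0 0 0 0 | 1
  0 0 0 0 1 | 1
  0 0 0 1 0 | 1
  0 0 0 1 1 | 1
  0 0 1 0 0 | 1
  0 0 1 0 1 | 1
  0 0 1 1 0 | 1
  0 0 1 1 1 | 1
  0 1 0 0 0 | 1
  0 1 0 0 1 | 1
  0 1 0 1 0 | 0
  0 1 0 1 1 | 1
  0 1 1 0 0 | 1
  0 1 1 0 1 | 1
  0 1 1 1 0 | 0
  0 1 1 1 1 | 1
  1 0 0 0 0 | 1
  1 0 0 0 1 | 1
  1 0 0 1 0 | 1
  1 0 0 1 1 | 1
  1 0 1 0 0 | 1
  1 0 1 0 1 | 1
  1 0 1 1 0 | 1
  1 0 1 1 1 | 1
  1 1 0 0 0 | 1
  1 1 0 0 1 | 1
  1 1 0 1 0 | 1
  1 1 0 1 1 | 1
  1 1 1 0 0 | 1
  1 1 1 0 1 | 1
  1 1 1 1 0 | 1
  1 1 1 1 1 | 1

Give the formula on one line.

  (e & c) = 00000101000001010000010100000101
  (b | (e & c)) = 00000101111111110000010111111111
  (a & (b | (e & c))) = 00000000000000000000010111111111
  ~d = 11001100110011001100110011001100
  ~b = 11111111000000001111111100000000
  (e & d) = 00010001000100010001000100010001
  (~b | (e & d)) = 11111111000100011111111100010001
  (~d | (~b | (e & d))) = 11111111110111011111111111011101
  ((a & (b | (e & c))) | (~d | (~b | (e & d)))) = 11111111110111011111111111111111

((a & (b | (e & c))) | (~d | (~b | (e & d))))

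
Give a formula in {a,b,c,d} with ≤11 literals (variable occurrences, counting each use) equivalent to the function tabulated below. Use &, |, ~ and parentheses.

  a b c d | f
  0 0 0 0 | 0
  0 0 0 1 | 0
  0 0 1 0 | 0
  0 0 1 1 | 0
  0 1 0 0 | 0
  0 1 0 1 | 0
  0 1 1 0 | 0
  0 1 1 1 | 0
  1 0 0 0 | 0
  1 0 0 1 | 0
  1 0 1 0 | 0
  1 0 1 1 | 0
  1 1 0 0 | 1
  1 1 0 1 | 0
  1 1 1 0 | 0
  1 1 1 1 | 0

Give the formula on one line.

(((((a & ~d) & b) & ~c) | (c & ~b)) & (b | (~d & ~c)))

  ~d = 1010101010101010
  (a & ~d) = 0000000010101010
  ((a & ~d) & b) = 0000000000001010
  ~c = 1100110011001100
  (((a & ~d) & b) & ~c) = 0000000000001000
  ~b = 1111000011110000
  (c & ~b) = 0011000000110000
  ((((a & ~d) & b) & ~c) | (c & ~b)) = 0011000000111000
  (~d & ~c) = 1000100010001000
  (b | (~d & ~c)) = 1000111110001111
  (((((a & ~d) & b) & ~c) | (c & ~b)) & (b | (~d & ~c))) = 0000000000001000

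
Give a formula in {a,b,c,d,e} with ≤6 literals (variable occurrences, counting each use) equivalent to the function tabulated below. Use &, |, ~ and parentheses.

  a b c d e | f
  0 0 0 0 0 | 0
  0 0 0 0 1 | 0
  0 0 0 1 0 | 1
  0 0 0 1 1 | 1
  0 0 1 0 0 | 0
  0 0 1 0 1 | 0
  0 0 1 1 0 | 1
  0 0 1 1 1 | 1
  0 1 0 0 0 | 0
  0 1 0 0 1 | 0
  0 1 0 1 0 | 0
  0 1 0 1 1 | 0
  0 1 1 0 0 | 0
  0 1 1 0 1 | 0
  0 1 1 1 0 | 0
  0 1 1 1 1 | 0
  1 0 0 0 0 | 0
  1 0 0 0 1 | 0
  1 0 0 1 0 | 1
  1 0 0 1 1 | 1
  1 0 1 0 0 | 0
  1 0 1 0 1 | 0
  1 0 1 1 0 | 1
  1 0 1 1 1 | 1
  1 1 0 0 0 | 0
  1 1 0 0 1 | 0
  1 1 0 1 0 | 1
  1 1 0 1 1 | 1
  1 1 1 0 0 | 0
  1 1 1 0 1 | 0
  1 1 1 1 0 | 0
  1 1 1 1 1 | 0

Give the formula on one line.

(d & (~b | (~c & (~d | a))))

  ~b = 11111111000000001111111100000000
  ~c = 11110000111100001111000011110000
  ~d = 11001100110011001100110011001100
  (~d | a) = 11001100110011001111111111111111
  (~c & (~d | a)) = 11000000110000001111000011110000
  (~b | (~c & (~d | a))) = 11111111110000001111111111110000
  (d & (~b | (~c & (~d | a)))) = 00110011000000000011001100110000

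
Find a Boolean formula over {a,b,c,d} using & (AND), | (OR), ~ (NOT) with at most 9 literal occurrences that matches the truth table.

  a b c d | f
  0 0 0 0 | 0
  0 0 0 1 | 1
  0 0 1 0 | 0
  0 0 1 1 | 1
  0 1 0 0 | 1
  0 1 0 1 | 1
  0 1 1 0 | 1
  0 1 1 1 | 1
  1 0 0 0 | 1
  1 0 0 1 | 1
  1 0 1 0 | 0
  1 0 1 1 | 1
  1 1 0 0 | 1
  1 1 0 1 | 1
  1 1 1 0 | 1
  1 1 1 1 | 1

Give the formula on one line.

  ~c = 1100110011001100
  (a & ~c) = 0000000011001100
  ~b = 1111000011110000
  (a & ~b) = 0000000011110000
  ((a & ~c) & (a & ~b)) = 0000000011000000
  (((a & ~c) & (a & ~b)) | b) = 0000111111001111
  (d | (((a & ~c) & (a & ~b)) | b)) = 0101111111011111

(d | (((a & ~c) & (a & ~b)) | b))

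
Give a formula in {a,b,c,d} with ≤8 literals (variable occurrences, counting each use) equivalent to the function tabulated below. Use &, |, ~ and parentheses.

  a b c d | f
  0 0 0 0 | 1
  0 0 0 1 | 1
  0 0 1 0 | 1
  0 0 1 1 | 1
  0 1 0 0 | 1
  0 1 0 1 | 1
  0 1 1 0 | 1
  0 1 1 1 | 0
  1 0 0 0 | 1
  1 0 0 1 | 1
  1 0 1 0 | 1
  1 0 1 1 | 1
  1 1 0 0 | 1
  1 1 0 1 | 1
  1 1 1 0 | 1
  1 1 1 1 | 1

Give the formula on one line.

  ~d = 1010101010101010
  (a | ~d) = 1010101011111111
  ~b = 1111000011110000
  (~d | ~b) = 1111101011111010
  ~c = 1100110011001100
  ((~d | ~b) | ~c) = 1111111011111110
  (d & ((~d | ~b) | ~c)) = 0101010001010100
  ((a | ~d) | (d & ((~d | ~b) | ~c))) = 1111111011111111

((a | ~d) | (d & ((~d | ~b) | ~c)))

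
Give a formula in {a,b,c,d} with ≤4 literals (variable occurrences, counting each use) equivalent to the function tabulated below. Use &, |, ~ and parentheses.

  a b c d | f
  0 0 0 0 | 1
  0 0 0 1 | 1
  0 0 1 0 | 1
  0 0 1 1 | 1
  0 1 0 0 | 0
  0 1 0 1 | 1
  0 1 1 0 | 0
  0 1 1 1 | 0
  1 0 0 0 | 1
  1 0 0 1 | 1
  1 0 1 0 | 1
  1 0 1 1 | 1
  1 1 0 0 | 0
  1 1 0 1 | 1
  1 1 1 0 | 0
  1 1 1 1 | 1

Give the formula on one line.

(((~c | a) & d) | ~b)

  ~c = 1100110011001100
  (~c | a) = 1100110011111111
  ((~c | a) & d) = 0100010001010101
  ~b = 1111000011110000
  (((~c | a) & d) | ~b) = 1111010011110101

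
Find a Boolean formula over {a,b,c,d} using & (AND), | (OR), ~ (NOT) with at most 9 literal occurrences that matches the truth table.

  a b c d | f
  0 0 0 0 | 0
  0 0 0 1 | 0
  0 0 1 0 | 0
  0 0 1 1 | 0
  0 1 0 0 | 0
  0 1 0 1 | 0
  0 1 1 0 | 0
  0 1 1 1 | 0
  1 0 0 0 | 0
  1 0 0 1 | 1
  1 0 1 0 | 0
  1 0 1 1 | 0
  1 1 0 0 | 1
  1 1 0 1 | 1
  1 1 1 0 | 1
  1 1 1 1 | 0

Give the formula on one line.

  (b | d) = 0101111101011111
  (a & (b | d)) = 0000000001011111
  ~c = 1100110011001100
  (a & ~c) = 0000000011001100
  ~d = 1010101010101010
  ((a & ~c) | ~d) = 1010101011101110
  ((a & (b | d)) & ((a & ~c) | ~d)) = 0000000001001110

((a & (b | d)) & ((a & ~c) | ~d))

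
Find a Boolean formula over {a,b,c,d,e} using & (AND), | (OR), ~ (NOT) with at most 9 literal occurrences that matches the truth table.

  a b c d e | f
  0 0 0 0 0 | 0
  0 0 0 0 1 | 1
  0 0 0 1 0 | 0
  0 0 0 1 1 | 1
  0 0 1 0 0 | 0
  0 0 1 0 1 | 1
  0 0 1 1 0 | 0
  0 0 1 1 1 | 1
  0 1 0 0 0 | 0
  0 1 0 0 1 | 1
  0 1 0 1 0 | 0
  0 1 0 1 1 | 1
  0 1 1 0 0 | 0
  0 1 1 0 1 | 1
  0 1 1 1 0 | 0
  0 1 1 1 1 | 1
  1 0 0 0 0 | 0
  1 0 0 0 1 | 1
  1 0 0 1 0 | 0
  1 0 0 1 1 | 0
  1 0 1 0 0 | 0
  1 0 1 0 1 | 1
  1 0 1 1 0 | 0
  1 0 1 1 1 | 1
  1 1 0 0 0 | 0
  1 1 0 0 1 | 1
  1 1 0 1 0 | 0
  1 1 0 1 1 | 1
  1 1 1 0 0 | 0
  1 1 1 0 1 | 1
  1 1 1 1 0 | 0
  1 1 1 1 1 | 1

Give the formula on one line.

((((~e | (~d | b)) | ~a) | c) & e)

  ~e = 10101010101010101010101010101010
  ~d = 11001100110011001100110011001100
  (~d | b) = 11001100111111111100110011111111
  (~e | (~d | b)) = 11101110111111111110111011111111
  ~a = 11111111111111110000000000000000
  ((~e | (~d | b)) | ~a) = 11111111111111111110111011111111
  (((~e | (~d | b)) | ~a) | c) = 11111111111111111110111111111111
  ((((~e | (~d | b)) | ~a) | c) & e) = 01010101010101010100010101010101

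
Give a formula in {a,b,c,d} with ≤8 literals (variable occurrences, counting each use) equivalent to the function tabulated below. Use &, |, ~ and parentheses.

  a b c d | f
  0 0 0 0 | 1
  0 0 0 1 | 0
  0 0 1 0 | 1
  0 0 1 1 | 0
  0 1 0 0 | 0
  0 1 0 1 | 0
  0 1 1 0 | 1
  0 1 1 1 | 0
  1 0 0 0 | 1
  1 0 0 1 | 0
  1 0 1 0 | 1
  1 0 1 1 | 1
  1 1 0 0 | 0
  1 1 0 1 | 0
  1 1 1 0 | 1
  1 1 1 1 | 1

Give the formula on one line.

  (a & c) = 0000000000110011
  ~d = 1010101010101010
  ~b = 1111000011110000
  (c | ~b) = 1111001111110011
  (~d & (c | ~b)) = 1010001010100010
  ((a & c) | (~d & (c | ~b))) = 1010001010110011

((a & c) | (~d & (c | ~b)))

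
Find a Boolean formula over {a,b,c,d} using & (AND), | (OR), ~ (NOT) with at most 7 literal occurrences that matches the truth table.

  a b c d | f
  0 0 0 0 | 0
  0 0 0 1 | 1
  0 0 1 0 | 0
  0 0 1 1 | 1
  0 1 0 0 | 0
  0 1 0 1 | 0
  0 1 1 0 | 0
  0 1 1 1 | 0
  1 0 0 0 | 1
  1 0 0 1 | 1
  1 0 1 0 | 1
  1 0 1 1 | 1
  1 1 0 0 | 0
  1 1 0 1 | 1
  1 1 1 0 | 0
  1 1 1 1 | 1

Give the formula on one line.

((((b | d) | a) & ~b) | ((d & b) & a))

  (b | d) = 0101111101011111
  ((b | d) | a) = 0101111111111111
  ~b = 1111000011110000
  (((b | d) | a) & ~b) = 0101000011110000
  (d & b) = 0000010100000101
  ((d & b) & a) = 0000000000000101
  ((((b | d) | a) & ~b) | ((d & b) & a)) = 0101000011110101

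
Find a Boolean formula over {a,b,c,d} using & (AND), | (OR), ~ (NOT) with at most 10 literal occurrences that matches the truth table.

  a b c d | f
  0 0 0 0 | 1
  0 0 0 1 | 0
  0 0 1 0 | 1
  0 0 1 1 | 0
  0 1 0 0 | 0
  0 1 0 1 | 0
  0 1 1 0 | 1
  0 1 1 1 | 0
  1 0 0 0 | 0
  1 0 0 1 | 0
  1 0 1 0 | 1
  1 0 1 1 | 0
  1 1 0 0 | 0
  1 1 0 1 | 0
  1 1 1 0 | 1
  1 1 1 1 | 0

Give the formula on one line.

  ~a = 1111111100000000
  ~c = 1100110011001100
  ~b = 1111000011110000
  (~c & ~b) = 1100000011000000
  (~a & (~c & ~b)) = 1100000000000000
  ~d = 1010101010101010
  (a | ~c) = 1100110011111111
  (~d & (a | ~c)) = 1000100010101010
  (c | (~d & (a | ~c))) = 1011101110111011
  ((~a & (~c & ~b)) & (c | (~d & (a | ~c)))) = 1000000000000000
  (c & ~d) = 0010001000100010
  (((~a & (~c & ~b)) & (c | (~d & (a | ~c)))) | (c & ~d)) = 1010001000100010

(((~a & (~c & ~b)) & (c | (~d & (a | ~c)))) | (c & ~d))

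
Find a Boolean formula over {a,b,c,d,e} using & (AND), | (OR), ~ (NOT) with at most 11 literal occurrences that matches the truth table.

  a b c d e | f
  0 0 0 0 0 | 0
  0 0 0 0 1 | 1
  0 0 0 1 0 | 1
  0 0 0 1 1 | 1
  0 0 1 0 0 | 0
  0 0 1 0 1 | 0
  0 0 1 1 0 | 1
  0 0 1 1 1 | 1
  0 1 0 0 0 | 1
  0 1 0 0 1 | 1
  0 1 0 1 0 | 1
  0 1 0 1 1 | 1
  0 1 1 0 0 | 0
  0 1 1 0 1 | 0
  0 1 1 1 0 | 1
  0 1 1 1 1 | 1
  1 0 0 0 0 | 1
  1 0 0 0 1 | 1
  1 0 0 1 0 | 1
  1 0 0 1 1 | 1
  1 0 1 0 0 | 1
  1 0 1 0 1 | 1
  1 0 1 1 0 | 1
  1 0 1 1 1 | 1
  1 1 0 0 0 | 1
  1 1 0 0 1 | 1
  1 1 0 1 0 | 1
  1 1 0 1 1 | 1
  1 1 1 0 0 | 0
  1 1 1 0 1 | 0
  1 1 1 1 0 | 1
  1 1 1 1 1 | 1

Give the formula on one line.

(((a & (~d & ~b)) | ((d | ~c) & (b | e))) | d)

  ~d = 11001100110011001100110011001100
  ~b = 11111111000000001111111100000000
  (~d & ~b) = 11001100000000001100110000000000
  (a & (~d & ~b)) = 00000000000000001100110000000000
  ~c = 11110000111100001111000011110000
  (d | ~c) = 11110011111100111111001111110011
  (b | e) = 01010101111111110101010111111111
  ((d | ~c) & (b | e)) = 01010001111100110101000111110011
  ((a & (~d & ~b)) | ((d | ~c) & (b | e))) = 01010001111100111101110111110011
  (((a & (~d & ~b)) | ((d | ~c) & (b | e))) | d) = 01110011111100111111111111110011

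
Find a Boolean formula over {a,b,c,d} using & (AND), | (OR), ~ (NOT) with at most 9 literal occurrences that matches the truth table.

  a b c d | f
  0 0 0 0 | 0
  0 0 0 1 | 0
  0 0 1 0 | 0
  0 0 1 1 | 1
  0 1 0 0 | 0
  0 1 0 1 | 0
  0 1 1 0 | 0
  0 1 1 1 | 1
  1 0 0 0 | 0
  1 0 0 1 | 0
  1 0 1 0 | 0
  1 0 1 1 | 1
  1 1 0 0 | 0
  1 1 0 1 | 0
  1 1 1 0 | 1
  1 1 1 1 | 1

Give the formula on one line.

(c & ((((a | ~b) | d) & b) | d))

  ~b = 1111000011110000
  (a | ~b) = 1111000011111111
  ((a | ~b) | d) = 1111010111111111
  (((a | ~b) | d) & b) = 0000010100001111
  ((((a | ~b) | d) & b) | d) = 0101010101011111
  (c & ((((a | ~b) | d) & b) | d)) = 0001000100010011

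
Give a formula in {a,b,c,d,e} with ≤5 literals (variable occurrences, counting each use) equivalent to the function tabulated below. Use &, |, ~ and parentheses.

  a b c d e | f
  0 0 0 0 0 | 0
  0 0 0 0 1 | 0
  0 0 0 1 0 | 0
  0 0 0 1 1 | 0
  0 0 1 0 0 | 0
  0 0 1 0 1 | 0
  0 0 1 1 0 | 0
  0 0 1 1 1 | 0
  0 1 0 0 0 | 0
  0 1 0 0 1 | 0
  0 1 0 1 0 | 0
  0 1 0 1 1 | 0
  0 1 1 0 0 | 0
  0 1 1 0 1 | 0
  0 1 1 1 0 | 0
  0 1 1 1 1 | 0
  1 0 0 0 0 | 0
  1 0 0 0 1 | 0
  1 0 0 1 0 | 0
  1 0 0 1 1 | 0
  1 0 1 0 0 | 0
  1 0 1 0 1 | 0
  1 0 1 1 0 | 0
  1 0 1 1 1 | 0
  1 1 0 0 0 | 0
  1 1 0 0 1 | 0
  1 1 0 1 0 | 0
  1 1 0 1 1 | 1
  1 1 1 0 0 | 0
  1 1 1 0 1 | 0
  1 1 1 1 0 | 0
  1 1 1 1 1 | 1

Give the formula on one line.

((d | ~b) & (a & (b & e)))

  ~b = 11111111000000001111111100000000
  (d | ~b) = 11111111001100111111111100110011
  (b & e) = 00000000010101010000000001010101
  (a & (b & e)) = 00000000000000000000000001010101
  ((d | ~b) & (a & (b & e))) = 00000000000000000000000000010001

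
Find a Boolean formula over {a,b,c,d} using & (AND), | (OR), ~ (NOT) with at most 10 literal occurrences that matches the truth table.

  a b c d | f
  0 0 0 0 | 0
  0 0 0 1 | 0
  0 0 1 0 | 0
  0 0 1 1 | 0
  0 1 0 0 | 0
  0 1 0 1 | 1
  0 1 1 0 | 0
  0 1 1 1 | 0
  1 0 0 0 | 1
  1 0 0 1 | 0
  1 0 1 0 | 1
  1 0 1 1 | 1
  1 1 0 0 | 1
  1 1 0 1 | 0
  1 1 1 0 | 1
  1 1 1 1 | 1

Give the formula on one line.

  ~c = 1100110011001100
  (d & b) = 0000010100000101
  (~c & (d & b)) = 0000010000000100
  (a | (~c & (d & b))) = 0000010011111111
  ~d = 1010101010101010
  ~a = 1111111100000000
  (c | ~a) = 1111111100110011
  (~d | (c | ~a)) = 1111111110111011
  ((a | (~c & (d & b))) & (~d | (c | ~a))) = 0000010010111011

((a | (~c & (d & b))) & (~d | (c | ~a)))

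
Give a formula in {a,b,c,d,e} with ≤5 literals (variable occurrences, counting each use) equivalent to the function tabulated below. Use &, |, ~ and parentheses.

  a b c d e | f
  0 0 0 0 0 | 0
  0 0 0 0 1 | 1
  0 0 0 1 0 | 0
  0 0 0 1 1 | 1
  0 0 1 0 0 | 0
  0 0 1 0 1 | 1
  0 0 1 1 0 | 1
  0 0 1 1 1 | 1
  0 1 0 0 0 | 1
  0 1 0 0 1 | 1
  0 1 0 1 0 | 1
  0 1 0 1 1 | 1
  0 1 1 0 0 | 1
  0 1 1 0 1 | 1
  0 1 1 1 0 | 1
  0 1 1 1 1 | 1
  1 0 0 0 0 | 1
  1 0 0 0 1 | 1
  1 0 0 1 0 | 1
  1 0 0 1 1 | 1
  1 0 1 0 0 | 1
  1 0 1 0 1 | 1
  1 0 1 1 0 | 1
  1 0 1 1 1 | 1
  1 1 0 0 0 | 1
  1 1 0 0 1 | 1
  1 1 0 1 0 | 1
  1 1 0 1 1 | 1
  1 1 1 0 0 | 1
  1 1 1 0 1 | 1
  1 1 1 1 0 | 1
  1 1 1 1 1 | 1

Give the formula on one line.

(b | (((c & d) | a) | e))

  (c & d) = 00000011000000110000001100000011
  ((c & d) | a) = 00000011000000111111111111111111
  (((c & d) | a) | e) = 01010111010101111111111111111111
  (b | (((c & d) | a) | e)) = 01010111111111111111111111111111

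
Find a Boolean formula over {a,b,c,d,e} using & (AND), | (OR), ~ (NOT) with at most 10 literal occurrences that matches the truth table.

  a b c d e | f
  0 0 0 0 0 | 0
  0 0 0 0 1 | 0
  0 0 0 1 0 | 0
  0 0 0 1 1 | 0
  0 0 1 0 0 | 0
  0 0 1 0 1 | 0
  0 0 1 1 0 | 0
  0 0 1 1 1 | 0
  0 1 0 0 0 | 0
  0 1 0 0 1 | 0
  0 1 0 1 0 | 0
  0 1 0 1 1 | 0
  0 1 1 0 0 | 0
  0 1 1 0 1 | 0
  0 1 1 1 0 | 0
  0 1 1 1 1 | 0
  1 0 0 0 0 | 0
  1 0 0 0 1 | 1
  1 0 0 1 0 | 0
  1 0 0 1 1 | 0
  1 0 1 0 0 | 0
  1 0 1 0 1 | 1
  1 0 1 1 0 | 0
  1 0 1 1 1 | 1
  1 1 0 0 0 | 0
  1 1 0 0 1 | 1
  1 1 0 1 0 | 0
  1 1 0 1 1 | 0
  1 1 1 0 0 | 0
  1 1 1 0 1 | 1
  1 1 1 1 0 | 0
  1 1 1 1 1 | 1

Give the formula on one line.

  (c & d) = 00000011000000110000001100000011
  ((c & d) | e) = 01010111010101110101011101010111
  ~d = 11001100110011001100110011001100
  (a & ~d) = 00000000000000001100110011001100
  (c | (a & ~d)) = 00001111000011111100111111001111
  (a & (c | (a & ~d))) = 00000000000000001100111111001111
  (((c & d) | e) & (a & (c | (a & ~d)))) = 00000000000000000100011101000111
  (a & e) = 00000000000000000101010101010101
  ((((c & d) | e) & (a & (c | (a & ~d)))) & (a & e)) = 00000000000000000100010101000101

((((c & d) | e) & (a & (c | (a & ~d)))) & (a & e))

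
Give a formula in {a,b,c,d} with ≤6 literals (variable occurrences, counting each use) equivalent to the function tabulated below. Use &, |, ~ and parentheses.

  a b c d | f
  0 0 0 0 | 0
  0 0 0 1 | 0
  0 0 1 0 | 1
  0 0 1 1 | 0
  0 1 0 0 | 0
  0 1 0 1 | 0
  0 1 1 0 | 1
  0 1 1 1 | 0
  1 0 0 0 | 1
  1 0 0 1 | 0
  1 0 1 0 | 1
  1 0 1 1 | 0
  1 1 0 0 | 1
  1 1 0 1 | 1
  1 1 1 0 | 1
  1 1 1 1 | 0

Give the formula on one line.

  ~d = 1010101010101010
  ~c = 1100110011001100
  (b & ~c) = 0000110000001100
  (~d | (b & ~c)) = 1010111010101110
  ~a = 1111111100000000
  (~a & c) = 0011001100000000
  (a | (~a & c)) = 0011001111111111
  ((~d | (b & ~c)) & (a | (~a & c))) = 0010001010101110

((~d | (b & ~c)) & (a | (~a & c)))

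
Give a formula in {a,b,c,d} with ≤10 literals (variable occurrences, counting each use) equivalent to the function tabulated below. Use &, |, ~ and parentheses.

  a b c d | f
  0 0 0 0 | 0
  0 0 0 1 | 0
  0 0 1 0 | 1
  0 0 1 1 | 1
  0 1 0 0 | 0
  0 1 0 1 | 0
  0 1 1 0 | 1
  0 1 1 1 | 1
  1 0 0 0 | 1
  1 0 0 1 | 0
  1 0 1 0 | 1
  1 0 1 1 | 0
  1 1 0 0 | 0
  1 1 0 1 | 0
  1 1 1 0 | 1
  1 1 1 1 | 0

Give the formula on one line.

  ~b = 1111000011110000
  ~c = 1100110011001100
  (~b & ~c) = 1100000011000000
  (a & (~b & ~c)) = 0000000011000000
  ((a & (~b & ~c)) | c) = 0011001111110011
  (((a & (~b & ~c)) | c) | d) = 0111011111110111
  ~d = 1010101010101010
  ~a = 1111111100000000
  (~a & c) = 0011001100000000
  (~d | (~a & c)) = 1011101110101010
  ((((a & (~b & ~c)) | c) | d) & (~d | (~a & c))) = 0011001110100010

((((a & (~b & ~c)) | c) | d) & (~d | (~a & c)))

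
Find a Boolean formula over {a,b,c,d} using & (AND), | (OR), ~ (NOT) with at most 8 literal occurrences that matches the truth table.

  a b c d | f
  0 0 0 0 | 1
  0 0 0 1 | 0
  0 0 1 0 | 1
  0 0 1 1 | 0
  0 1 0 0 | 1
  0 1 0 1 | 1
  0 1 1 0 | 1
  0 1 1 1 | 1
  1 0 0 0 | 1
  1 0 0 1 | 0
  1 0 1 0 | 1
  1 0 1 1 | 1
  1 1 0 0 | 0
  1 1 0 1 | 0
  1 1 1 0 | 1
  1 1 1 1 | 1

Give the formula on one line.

  ~d = 1010101010101010
  (b | ~d) = 1010111110101111
  ~a = 1111111100000000
  ~b = 1111000011110000
  (~a | ~b) = 1111111111110000
  ((b | ~d) & (~a | ~b)) = 1010111110100000
  (a & c) = 0000000000110011
  (((b | ~d) & (~a | ~b)) | (a & c)) = 1010111110110011

(((b | ~d) & (~a | ~b)) | (a & c))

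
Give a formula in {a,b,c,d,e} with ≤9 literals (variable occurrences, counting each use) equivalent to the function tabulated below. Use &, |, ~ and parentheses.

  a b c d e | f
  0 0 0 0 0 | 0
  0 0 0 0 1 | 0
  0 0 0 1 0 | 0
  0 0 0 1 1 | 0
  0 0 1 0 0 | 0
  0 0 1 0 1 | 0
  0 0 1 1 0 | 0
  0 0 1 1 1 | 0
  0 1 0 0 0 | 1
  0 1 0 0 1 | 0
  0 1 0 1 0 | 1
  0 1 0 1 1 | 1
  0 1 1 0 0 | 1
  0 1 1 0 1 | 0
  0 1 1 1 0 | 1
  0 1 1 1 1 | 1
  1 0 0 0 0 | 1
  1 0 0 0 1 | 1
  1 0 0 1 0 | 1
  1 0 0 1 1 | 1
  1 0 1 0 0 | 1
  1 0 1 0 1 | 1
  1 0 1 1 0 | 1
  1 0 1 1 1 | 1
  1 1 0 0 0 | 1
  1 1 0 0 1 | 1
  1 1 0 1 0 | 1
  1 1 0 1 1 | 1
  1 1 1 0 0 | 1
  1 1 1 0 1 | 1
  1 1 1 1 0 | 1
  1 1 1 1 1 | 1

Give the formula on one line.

((((b & ~e) | (c & a)) & (~c | ~e)) | (a | (d & b)))

  ~e = 10101010101010101010101010101010
  (b & ~e) = 00000000101010100000000010101010
  (c & a) = 00000000000000000000111100001111
  ((b & ~e) | (c & a)) = 00000000101010100000111110101111
  ~c = 11110000111100001111000011110000
  (~c | ~e) = 11111010111110101111101011111010
  (((b & ~e) | (c & a)) & (~c | ~e)) = 00000000101010100000101010101010
  (d & b) = 00000000001100110000000000110011
  (a | (d & b)) = 00000000001100111111111111111111
  ((((b & ~e) | (c & a)) & (~c | ~e)) | (a | (d & b))) = 00000000101110111111111111111111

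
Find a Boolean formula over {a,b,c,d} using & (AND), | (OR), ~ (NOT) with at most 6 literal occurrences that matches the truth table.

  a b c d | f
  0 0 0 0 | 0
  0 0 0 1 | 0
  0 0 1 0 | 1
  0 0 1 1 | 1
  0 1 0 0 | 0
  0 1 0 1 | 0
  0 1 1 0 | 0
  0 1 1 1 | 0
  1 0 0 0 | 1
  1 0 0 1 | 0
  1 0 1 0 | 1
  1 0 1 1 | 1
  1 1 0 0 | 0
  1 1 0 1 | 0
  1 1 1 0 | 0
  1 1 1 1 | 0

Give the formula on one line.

((~b & (a | c)) & ((c | b) | ~d))

  ~b = 1111000011110000
  (a | c) = 0011001111111111
  (~b & (a | c)) = 0011000011110000
  (c | b) = 0011111100111111
  ~d = 1010101010101010
  ((c | b) | ~d) = 1011111110111111
  ((~b & (a | c)) & ((c | b) | ~d)) = 0011000010110000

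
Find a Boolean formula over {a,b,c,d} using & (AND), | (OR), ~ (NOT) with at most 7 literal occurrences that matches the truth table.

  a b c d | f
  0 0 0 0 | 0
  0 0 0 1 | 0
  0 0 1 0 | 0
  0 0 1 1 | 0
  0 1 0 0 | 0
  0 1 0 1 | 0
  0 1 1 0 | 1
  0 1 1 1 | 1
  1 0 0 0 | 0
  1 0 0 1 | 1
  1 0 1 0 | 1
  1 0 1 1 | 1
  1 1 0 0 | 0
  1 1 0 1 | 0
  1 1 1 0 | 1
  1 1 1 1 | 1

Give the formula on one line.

  (c | d) = 0111011101110111
  (a | b) = 0000111111111111
  ~b = 1111000011110000
  (~b | c) = 1111001111110011
  ((a | b) & (~b | c)) = 0000001111110011
  ((c | d) & ((a | b) & (~b | c))) = 0000001101110011

((c | d) & ((a | b) & (~b | c)))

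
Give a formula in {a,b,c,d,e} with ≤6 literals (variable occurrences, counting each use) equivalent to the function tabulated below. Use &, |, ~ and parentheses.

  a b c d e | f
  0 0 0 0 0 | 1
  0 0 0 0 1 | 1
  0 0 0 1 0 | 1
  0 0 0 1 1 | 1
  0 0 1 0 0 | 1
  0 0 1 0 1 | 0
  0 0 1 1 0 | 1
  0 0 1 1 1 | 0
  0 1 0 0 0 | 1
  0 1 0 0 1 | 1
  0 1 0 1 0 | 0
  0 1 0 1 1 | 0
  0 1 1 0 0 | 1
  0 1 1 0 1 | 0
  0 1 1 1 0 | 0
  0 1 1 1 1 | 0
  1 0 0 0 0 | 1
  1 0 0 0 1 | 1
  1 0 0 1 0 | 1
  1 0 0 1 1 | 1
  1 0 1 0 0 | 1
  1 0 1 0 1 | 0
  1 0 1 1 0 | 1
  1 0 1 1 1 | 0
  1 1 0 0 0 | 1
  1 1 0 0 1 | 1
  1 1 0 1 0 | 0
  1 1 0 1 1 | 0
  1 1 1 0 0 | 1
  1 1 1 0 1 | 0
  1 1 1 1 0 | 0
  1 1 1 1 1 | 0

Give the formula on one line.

  ~b = 11111111000000001111111100000000
  ~d = 11001100110011001100110011001100
  (~b | ~d) = 11111111110011001111111111001100
  ~e = 10101010101010101010101010101010
  ~c = 11110000111100001111000011110000
  (~c & e) = 01010000010100000101000001010000
  (~e | (~c & e)) = 11111010111110101111101011111010
  ((~b | ~d) & (~e | (~c & e))) = 11111010110010001111101011001000

((~b | ~d) & (~e | (~c & e)))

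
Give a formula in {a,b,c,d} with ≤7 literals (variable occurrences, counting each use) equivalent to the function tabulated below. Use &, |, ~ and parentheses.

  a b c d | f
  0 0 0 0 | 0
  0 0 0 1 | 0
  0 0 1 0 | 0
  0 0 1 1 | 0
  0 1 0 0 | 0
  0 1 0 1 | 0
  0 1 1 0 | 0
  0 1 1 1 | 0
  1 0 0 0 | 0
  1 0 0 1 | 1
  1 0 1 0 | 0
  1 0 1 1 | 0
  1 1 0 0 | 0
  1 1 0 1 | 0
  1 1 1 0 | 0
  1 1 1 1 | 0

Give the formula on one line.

((~c & (~b & d)) & ((~c & a) | (a & b)))

  ~c = 1100110011001100
  ~b = 1111000011110000
  (~b & d) = 0101000001010000
  (~c & (~b & d)) = 0100000001000000
  (~c & a) = 0000000011001100
  (a & b) = 0000000000001111
  ((~c & a) | (a & b)) = 0000000011001111
  ((~c & (~b & d)) & ((~c & a) | (a & b))) = 0000000001000000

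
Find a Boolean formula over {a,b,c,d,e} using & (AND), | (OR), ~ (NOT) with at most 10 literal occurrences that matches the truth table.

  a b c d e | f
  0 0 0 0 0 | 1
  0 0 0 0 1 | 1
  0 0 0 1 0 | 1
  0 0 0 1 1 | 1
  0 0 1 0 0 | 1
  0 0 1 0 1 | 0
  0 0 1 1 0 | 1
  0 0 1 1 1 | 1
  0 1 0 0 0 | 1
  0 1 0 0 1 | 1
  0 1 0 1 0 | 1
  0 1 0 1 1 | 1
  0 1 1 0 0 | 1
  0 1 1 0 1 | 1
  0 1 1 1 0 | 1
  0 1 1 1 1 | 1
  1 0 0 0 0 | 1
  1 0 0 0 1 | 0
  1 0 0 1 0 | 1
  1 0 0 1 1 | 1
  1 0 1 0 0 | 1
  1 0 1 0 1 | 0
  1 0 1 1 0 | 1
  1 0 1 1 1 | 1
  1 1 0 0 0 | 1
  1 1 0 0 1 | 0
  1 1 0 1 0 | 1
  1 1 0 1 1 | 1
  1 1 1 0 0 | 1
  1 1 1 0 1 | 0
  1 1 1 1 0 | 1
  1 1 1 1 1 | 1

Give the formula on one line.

(d | ((~d | a) & ((((~d & b) | ~c) | ~e) & (~e | ~a))))

  ~d = 11001100110011001100110011001100
  (~d | a) = 11001100110011001111111111111111
  (~d & b) = 00000000110011000000000011001100
  ~c = 11110000111100001111000011110000
  ((~d & b) | ~c) = 11110000111111001111000011111100
  ~e = 10101010101010101010101010101010
  (((~d & b) | ~c) | ~e) = 11111010111111101111101011111110
  ~a = 11111111111111110000000000000000
  (~e | ~a) = 11111111111111111010101010101010
  ((((~d & b) | ~c) | ~e) & (~e | ~a)) = 11111010111111101010101010101010
  ((~d | a) & ((((~d & b) | ~c) | ~e) & (~e | ~a))) = 11001000110011001010101010101010
  (d | ((~d | a) & ((((~d & b) | ~c) | ~e) & (~e | ~a)))) = 11111011111111111011101110111011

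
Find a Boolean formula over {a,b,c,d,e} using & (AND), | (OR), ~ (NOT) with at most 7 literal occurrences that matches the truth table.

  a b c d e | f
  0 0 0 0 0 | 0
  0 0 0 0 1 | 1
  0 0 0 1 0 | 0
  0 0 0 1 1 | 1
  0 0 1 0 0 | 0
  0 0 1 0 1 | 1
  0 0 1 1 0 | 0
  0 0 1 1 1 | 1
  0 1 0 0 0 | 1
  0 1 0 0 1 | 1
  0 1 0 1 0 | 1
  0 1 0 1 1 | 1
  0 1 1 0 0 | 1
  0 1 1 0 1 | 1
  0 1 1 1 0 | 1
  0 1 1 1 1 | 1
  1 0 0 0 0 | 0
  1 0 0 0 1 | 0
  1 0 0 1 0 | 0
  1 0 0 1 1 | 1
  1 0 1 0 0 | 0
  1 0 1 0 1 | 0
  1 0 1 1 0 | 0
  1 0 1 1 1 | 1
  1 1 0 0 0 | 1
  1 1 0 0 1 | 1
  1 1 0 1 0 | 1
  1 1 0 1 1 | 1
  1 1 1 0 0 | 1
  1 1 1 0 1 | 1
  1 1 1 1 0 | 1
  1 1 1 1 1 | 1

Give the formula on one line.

  ~a = 11111111111111110000000000000000
  (~a | b) = 11111111111111110000000011111111
  ((~a | b) | d) = 11111111111111110011001111111111
  (e & ((~a | b) | d)) = 01010101010101010001000101010101
  ((e & ((~a | b) | d)) | b) = 01010101111111110001000111111111

((e & ((~a | b) | d)) | b)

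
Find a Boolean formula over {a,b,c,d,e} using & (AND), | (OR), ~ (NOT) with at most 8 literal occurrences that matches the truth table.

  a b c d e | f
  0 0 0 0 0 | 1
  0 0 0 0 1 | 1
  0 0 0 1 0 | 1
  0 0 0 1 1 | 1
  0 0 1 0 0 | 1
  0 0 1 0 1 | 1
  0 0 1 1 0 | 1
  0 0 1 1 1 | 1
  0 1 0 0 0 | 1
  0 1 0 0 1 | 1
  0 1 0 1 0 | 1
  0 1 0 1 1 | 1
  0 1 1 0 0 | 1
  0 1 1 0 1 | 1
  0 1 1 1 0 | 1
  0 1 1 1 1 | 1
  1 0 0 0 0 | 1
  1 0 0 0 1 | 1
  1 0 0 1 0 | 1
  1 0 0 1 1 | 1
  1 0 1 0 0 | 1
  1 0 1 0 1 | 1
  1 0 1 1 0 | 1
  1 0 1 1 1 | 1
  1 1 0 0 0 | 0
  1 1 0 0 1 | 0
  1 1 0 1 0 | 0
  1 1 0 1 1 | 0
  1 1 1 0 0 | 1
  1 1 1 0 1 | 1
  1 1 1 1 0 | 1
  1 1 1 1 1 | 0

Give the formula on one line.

((((~d | ~e) & c) | ~b) | ~a)

  ~d = 11001100110011001100110011001100
  ~e = 10101010101010101010101010101010
  (~d | ~e) = 11101110111011101110111011101110
  ((~d | ~e) & c) = 00001110000011100000111000001110
  ~b = 11111111000000001111111100000000
  (((~d | ~e) & c) | ~b) = 11111111000011101111111100001110
  ~a = 11111111111111110000000000000000
  ((((~d | ~e) & c) | ~b) | ~a) = 11111111111111111111111100001110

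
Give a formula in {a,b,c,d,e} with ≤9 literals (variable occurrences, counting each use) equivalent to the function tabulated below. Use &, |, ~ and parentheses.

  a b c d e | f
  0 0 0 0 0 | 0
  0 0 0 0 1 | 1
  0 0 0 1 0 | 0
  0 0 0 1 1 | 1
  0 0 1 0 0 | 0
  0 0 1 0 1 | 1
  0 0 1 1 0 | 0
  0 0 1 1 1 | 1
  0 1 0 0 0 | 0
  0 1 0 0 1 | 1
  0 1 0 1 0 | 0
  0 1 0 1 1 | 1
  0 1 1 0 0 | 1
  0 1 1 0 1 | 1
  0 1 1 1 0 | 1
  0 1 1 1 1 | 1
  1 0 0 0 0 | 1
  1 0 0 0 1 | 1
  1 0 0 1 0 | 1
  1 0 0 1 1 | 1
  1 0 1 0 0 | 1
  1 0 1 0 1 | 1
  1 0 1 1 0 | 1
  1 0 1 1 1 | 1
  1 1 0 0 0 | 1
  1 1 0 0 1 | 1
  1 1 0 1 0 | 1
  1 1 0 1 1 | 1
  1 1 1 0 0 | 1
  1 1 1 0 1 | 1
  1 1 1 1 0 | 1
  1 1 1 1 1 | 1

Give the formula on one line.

(((b & c) | a) | (((c | b) & a) | e))

  (b & c) = 00000000000011110000000000001111
  ((b & c) | a) = 00000000000011111111111111111111
  (c | b) = 00001111111111110000111111111111
  ((c | b) & a) = 00000000000000000000111111111111
  (((c | b) & a) | e) = 01010101010101010101111111111111
  (((b & c) | a) | (((c | b) & a) | e)) = 01010101010111111111111111111111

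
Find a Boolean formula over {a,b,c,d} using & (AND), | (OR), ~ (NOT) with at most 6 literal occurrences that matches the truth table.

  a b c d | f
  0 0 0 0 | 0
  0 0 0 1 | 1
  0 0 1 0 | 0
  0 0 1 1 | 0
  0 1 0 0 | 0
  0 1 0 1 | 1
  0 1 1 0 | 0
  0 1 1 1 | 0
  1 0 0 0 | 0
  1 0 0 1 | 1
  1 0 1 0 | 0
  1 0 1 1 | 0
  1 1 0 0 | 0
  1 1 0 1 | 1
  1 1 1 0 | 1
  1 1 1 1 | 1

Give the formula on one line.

(((b & a) & c) | (d & ~c))

  (b & a) = 0000000000001111
  ((b & a) & c) = 0000000000000011
  ~c = 1100110011001100
  (d & ~c) = 0100010001000100
  (((b & a) & c) | (d & ~c)) = 0100010001000111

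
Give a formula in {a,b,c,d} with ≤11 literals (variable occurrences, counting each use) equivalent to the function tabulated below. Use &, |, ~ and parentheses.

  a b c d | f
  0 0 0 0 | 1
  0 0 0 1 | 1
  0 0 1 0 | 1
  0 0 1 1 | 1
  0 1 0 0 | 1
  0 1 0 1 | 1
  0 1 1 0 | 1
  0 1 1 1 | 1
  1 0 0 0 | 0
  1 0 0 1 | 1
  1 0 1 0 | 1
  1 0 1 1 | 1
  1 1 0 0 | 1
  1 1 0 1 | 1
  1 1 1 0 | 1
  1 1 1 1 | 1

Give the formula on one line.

(((~a | c) | b) | (~b & ((~b & (d | (~d & b))) | b)))

  ~a = 1111111100000000
  (~a | c) = 1111111100110011
  ((~a | c) | b) = 1111111100111111
  ~b = 1111000011110000
  ~d = 1010101010101010
  (~d & b) = 0000101000001010
  (d | (~d & b)) = 0101111101011111
  (~b & (d | (~d & b))) = 0101000001010000
  ((~b & (d | (~d & b))) | b) = 0101111101011111
  (~b & ((~b & (d | (~d & b))) | b)) = 0101000001010000
  (((~a | c) | b) | (~b & ((~b & (d | (~d & b))) | b))) = 1111111101111111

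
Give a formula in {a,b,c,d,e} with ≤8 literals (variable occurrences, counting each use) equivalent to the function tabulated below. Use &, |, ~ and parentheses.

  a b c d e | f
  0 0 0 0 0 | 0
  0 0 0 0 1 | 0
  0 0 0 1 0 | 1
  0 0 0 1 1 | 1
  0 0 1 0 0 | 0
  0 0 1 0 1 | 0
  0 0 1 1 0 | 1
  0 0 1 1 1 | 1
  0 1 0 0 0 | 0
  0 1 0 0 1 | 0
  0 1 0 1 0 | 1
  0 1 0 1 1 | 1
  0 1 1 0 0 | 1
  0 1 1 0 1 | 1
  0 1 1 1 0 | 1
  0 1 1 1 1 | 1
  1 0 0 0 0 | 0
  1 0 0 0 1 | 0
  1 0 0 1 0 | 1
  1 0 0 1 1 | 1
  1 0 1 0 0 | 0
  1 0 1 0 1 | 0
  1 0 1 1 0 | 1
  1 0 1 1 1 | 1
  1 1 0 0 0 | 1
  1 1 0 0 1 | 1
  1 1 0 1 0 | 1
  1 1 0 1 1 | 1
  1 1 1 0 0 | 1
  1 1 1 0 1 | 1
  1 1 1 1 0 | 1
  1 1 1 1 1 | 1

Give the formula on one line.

  ~c = 11110000111100001111000011110000
  ~a = 11111111111111110000000000000000
  (~c & ~a) = 11110000111100000000000000000000
  ((~c & ~a) | b) = 11110000111111110000000011111111
  (((~c & ~a) | b) | d) = 11110011111111110011001111111111
  (d | c) = 00111111001111110011111100111111
  ((d | c) | a) = 00111111001111111111111111111111
  ((((~c & ~a) | b) | d) & ((d | c) | a)) = 00110011001111110011001111111111

((((~c & ~a) | b) | d) & ((d | c) | a))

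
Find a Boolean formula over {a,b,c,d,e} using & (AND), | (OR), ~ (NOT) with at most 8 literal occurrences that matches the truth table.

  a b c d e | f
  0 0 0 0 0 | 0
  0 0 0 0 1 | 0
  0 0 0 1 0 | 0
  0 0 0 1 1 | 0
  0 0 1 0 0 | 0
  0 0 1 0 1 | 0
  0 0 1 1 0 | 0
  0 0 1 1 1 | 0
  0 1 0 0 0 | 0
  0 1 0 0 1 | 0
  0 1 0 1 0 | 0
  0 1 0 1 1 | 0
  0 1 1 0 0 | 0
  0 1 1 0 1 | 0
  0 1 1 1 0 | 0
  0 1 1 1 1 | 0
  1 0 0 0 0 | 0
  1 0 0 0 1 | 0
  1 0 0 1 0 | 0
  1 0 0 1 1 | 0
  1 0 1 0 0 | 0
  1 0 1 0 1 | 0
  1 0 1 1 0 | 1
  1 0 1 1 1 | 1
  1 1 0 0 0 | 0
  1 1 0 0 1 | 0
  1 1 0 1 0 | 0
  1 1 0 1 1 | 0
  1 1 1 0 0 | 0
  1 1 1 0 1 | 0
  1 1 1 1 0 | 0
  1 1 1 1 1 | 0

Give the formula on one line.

((d & ~b) & ((~d & e) | (a & c)))

  ~b = 11111111000000001111111100000000
  (d & ~b) = 00110011000000000011001100000000
  ~d = 11001100110011001100110011001100
  (~d & e) = 01000100010001000100010001000100
  (a & c) = 00000000000000000000111100001111
  ((~d & e) | (a & c)) = 01000100010001000100111101001111
  ((d & ~b) & ((~d & e) | (a & c))) = 00000000000000000000001100000000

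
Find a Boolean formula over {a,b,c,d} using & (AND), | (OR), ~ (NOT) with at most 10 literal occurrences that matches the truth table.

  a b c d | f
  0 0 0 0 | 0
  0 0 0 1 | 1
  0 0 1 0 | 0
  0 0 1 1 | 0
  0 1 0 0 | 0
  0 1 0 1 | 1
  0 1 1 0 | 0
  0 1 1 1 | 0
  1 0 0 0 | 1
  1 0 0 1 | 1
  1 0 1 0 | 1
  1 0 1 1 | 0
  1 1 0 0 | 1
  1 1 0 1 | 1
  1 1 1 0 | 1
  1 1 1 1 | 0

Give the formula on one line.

  ~c = 1100110011001100
  ~a = 1111111100000000
  ~d = 1010101010101010
  (~a | ~d) = 1111111110101010
  ((~a | ~d) & c) = 0011001100100010
  (~d & a) = 0000000010101010
  (((~a | ~d) & c) & (~d & a)) = 0000000000100010
  (~c | (((~a | ~d) & c) & (~d & a))) = 1100110011101110
  (a | d) = 0101010111111111
  ((~c | (((~a | ~d) & c) & (~d & a))) & (a | d)) = 0100010011101110

((~c | (((~a | ~d) & c) & (~d & a))) & (a | d))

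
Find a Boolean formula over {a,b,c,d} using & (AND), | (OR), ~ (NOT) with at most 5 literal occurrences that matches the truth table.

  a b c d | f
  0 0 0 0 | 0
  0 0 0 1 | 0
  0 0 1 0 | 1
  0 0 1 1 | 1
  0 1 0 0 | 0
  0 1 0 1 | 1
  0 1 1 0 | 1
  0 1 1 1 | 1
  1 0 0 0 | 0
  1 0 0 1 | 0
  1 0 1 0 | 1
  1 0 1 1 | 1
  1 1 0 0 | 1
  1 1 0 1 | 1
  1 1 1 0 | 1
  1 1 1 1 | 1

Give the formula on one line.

((a | (d | c)) & (b | c))

  (d | c) = 0111011101110111
  (a | (d | c)) = 0111011111111111
  (b | c) = 0011111100111111
  ((a | (d | c)) & (b | c)) = 0011011100111111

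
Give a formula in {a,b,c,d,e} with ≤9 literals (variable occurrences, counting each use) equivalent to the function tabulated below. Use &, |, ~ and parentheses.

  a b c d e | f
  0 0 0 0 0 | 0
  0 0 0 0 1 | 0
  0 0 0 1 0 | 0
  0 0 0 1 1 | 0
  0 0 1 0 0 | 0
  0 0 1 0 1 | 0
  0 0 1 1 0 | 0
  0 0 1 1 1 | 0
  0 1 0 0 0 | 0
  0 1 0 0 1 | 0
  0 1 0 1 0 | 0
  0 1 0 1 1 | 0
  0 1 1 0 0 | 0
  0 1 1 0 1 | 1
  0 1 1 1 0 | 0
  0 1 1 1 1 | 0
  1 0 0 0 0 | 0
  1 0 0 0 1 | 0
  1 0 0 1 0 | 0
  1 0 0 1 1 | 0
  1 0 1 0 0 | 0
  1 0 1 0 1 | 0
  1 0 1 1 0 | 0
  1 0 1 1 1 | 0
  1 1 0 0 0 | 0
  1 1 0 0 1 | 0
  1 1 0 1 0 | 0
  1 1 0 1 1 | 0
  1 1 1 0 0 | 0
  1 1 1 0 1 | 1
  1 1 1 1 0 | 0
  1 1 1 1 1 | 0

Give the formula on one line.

(((b & e) & c) & (((~c & e) & ~b) | ((~d & b) | ~e)))

  (b & e) = 00000000010101010000000001010101
  ((b & e) & c) = 00000000000001010000000000000101
  ~c = 11110000111100001111000011110000
  (~c & e) = 01010000010100000101000001010000
  ~b = 11111111000000001111111100000000
  ((~c & e) & ~b) = 01010000000000000101000000000000
  ~d = 11001100110011001100110011001100
  (~d & b) = 00000000110011000000000011001100
  ~e = 10101010101010101010101010101010
  ((~d & b) | ~e) = 10101010111011101010101011101110
  (((~c & e) & ~b) | ((~d & b) | ~e)) = 11111010111011101111101011101110
  (((b & e) & c) & (((~c & e) & ~b) | ((~d & b) | ~e))) = 00000000000001000000000000000100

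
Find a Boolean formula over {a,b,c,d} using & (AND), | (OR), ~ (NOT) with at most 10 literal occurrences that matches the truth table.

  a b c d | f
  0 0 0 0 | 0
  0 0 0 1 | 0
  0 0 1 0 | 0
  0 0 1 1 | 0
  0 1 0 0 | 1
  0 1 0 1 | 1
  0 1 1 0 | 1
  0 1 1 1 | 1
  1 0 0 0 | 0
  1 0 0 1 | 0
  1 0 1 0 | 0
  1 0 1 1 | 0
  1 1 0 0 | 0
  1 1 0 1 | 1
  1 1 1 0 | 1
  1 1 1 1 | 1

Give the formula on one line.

  (b & a) = 0000000000001111
  ((b & a) & d) = 0000000000000101
  ~a = 1111111100000000
  (d & ~a) = 0101010100000000
  ((d & ~a) | c) = 0111011100110011
  (((d & ~a) | c) | ~a) = 1111111100110011
  (((b & a) & d) | (((d & ~a) | c) | ~a)) = 1111111100110111
  ((((b & a) & d) | (((d & ~a) | c) | ~a)) & b) = 0000111100000111

((((b & a) & d) | (((d & ~a) | c) | ~a)) & b)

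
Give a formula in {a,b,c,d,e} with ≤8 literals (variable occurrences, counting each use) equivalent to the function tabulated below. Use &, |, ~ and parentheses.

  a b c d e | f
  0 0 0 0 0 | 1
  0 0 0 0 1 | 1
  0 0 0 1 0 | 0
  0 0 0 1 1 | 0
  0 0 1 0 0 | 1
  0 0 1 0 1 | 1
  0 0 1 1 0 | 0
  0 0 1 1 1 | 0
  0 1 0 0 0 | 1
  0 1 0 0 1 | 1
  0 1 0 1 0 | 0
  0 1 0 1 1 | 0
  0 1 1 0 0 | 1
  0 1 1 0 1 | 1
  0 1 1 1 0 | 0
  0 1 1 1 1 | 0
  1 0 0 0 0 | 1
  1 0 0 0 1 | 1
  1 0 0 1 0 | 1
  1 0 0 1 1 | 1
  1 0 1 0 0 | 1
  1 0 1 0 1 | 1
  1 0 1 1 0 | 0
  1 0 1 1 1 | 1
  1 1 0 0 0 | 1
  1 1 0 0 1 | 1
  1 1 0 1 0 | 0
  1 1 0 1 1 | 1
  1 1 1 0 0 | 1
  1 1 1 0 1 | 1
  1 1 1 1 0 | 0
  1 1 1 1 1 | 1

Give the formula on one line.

  (e & a) = 00000000000000000101010101010101
  ~a = 11111111111111110000000000000000
  ~c = 11110000111100001111000011110000
  (~a | ~c) = 11111111111111111111000011110000
  ((~a | ~c) | b) = 11111111111111111111000011111111
  ~b = 11111111000000001111111100000000
  (~b & a) = 00000000000000001111111100000000
  (((~a | ~c) | b) & (~b & a)) = 00000000000000001111000000000000
  ((e & a) | (((~a | ~c) | b) & (~b & a))) = 00000000000000001111010101010101
  ~d = 11001100110011001100110011001100
  (((e & a) | (((~a | ~c) | b) & (~b & a))) | ~d) = 11001100110011001111110111011101

(((e & a) | (((~a | ~c) | b) & (~b & a))) | ~d)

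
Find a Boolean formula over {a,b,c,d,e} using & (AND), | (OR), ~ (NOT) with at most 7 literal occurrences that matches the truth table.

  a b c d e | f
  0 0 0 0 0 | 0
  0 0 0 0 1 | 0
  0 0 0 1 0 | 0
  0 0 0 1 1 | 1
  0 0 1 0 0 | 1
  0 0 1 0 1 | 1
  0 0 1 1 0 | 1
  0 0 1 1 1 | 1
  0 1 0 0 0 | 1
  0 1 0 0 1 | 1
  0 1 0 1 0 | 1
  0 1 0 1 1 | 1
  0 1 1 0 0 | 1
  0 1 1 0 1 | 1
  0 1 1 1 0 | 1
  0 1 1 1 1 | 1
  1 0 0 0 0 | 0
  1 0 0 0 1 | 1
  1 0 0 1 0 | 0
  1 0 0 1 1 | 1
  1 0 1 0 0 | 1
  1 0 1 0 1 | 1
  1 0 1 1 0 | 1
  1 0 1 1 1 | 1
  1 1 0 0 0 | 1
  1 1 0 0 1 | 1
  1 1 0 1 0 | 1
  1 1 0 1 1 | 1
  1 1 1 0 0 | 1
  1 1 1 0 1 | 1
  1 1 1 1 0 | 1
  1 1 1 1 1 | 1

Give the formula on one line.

(((d | (a | b)) & e) | (c | b))

  (a | b) = 00000000111111111111111111111111
  (d | (a | b)) = 00110011111111111111111111111111
  ((d | (a | b)) & e) = 00010001010101010101010101010101
  (c | b) = 00001111111111110000111111111111
  (((d | (a | b)) & e) | (c | b)) = 00011111111111110101111111111111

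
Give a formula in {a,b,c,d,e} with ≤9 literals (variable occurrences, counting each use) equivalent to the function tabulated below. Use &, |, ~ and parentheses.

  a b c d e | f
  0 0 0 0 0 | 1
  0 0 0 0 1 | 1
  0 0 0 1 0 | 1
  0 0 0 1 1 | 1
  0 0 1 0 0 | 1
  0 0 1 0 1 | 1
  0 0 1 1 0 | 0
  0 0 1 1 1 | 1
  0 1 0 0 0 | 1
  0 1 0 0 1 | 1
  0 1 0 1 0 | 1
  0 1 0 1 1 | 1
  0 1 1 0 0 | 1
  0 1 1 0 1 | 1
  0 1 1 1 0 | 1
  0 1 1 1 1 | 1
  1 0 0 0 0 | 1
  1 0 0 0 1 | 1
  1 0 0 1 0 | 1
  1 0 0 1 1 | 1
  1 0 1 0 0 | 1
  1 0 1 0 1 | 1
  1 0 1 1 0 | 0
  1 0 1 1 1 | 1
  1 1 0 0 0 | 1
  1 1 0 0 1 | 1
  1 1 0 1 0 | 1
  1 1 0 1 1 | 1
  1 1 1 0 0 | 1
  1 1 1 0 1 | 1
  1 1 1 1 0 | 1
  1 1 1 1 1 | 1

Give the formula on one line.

  ~d = 11001100110011001100110011001100
  ~b = 11111111000000001111111100000000
  (e & ~b) = 01010101000000000101010100000000
  (~d | (e & ~b)) = 11011101110011001101110111001100
  ~c = 11110000111100001111000011110000
  ~e = 10101010101010101010101010101010
  (d & ~e) = 00100010001000100010001000100010
  (e | (d & ~e)) = 01110111011101110111011101110111
  (~c & (e | (d & ~e))) = 01110000011100000111000001110000
  ((~d | (e & ~b)) | (~c & (e | (d & ~e)))) = 11111101111111001111110111111100
  (b | ((~d | (e & ~b)) | (~c & (e | (d & ~e))))) = 11111101111111111111110111111111

(b | ((~d | (e & ~b)) | (~c & (e | (d & ~e)))))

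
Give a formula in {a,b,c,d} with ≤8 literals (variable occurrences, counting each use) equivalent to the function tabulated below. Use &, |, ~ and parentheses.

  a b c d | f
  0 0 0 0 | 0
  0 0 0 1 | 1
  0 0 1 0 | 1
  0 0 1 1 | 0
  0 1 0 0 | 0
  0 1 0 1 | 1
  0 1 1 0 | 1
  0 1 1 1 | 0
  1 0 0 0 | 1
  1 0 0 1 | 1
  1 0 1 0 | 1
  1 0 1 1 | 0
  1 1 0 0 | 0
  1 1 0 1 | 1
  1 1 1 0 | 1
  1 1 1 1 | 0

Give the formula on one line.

((((~b & a) | d) | c) & ((~c & d) | ~d))

  ~b = 1111000011110000
  (~b & a) = 0000000011110000
  ((~b & a) | d) = 0101010111110101
  (((~b & a) | d) | c) = 0111011111110111
  ~c = 1100110011001100
  (~c & d) = 0100010001000100
  ~d = 1010101010101010
  ((~c & d) | ~d) = 1110111011101110
  ((((~b & a) | d) | c) & ((~c & d) | ~d)) = 0110011011100110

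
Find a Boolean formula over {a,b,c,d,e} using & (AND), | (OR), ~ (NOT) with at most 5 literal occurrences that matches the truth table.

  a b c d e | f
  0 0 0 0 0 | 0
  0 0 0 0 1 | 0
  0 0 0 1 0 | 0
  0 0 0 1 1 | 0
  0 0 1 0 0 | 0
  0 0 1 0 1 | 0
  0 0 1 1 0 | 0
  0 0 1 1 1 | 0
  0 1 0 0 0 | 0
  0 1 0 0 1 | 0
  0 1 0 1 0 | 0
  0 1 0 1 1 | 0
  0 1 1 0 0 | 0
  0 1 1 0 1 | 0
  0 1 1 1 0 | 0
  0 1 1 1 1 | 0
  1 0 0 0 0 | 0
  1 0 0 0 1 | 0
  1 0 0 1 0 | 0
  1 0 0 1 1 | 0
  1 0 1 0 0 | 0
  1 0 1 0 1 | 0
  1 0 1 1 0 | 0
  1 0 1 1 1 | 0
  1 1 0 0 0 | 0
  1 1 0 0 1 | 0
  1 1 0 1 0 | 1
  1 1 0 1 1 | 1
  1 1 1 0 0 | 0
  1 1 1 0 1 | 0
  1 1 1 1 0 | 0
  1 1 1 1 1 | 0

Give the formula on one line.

  ~c = 11110000111100001111000011110000
  (b & ~c) = 00000000111100000000000011110000
  (a & b) = 00000000000000000000000011111111
  (d & (a & b)) = 00000000000000000000000000110011
  ((b & ~c) & (d & (a & b))) = 00000000000000000000000000110000

((b & ~c) & (d & (a & b)))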